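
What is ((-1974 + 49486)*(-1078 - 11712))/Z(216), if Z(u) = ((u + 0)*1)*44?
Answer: -37979905/594 ≈ -63939.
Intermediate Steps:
Z(u) = 44*u (Z(u) = (u*1)*44 = u*44 = 44*u)
((-1974 + 49486)*(-1078 - 11712))/Z(216) = ((-1974 + 49486)*(-1078 - 11712))/((44*216)) = (47512*(-12790))/9504 = -607678480*1/9504 = -37979905/594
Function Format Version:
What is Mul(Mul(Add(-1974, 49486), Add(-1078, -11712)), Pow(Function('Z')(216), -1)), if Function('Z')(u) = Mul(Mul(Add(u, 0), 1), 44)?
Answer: Rational(-37979905, 594) ≈ -63939.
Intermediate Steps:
Function('Z')(u) = Mul(44, u) (Function('Z')(u) = Mul(Mul(u, 1), 44) = Mul(u, 44) = Mul(44, u))
Mul(Mul(Add(-1974, 49486), Add(-1078, -11712)), Pow(Function('Z')(216), -1)) = Mul(Mul(Add(-1974, 49486), Add(-1078, -11712)), Pow(Mul(44, 216), -1)) = Mul(Mul(47512, -12790), Pow(9504, -1)) = Mul(-607678480, Rational(1, 9504)) = Rational(-37979905, 594)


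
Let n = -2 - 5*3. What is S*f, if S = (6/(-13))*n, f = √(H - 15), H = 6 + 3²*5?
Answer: 612/13 ≈ 47.077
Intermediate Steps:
H = 51 (H = 6 + 9*5 = 6 + 45 = 51)
n = -17 (n = -2 - 15 = -17)
f = 6 (f = √(51 - 15) = √36 = 6)
S = 102/13 (S = (6/(-13))*(-17) = (6*(-1/13))*(-17) = -6/13*(-17) = 102/13 ≈ 7.8462)
S*f = (102/13)*6 = 612/13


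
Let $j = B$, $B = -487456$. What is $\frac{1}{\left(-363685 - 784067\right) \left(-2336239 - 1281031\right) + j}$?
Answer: $\frac{1}{4151728389584} \approx 2.4086 \cdot 10^{-13}$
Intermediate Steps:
$j = -487456$
$\frac{1}{\left(-363685 - 784067\right) \left(-2336239 - 1281031\right) + j} = \frac{1}{\left(-363685 - 784067\right) \left(-2336239 - 1281031\right) - 487456} = \frac{1}{\left(-363685 + \left(-2336298 + 1552231\right)\right) \left(-3617270\right) - 487456} = \frac{1}{\left(-363685 - 784067\right) \left(-3617270\right) - 487456} = \frac{1}{\left(-1147752\right) \left(-3617270\right) - 487456} = \frac{1}{4151728877040 - 487456} = \frac{1}{4151728389584}$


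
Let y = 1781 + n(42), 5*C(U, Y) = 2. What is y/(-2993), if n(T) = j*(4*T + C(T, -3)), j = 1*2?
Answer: -10589/14965 ≈ -0.70758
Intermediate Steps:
C(U, Y) = ⅖ (C(U, Y) = (⅕)*2 = ⅖)
j = 2
n(T) = ⅘ + 8*T (n(T) = 2*(4*T + ⅖) = 2*(⅖ + 4*T) = ⅘ + 8*T)
y = 10589/5 (y = 1781 + (⅘ + 8*42) = 1781 + (⅘ + 336) = 1781 + 1684/5 = 10589/5 ≈ 2117.8)
y/(-2993) = (10589/5)/(-2993) = (10589/5)*(-1/2993) = -10589/14965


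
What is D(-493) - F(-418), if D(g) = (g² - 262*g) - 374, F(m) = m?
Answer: 372259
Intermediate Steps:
D(g) = -374 + g² - 262*g
D(-493) - F(-418) = (-374 + (-493)² - 262*(-493)) - 1*(-418) = (-374 + 243049 + 129166) + 418 = 371841 + 418 = 372259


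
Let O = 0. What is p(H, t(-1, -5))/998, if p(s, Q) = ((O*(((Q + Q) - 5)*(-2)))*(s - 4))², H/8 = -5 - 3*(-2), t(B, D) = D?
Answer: 0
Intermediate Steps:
H = 8 (H = 8*(-5 - 3*(-2)) = 8*(-5 + 6) = 8*1 = 8)
p(s, Q) = 0 (p(s, Q) = ((0*(((Q + Q) - 5)*(-2)))*(s - 4))² = ((0*((2*Q - 5)*(-2)))*(-4 + s))² = ((0*((-5 + 2*Q)*(-2)))*(-4 + s))² = ((0*(10 - 4*Q))*(-4 + s))² = (0*(-4 + s))² = 0² = 0)
p(H, t(-1, -5))/998 = 0/998 = 0*(1/998) = 0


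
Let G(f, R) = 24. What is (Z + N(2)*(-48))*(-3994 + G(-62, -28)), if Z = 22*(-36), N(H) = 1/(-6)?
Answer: 3112480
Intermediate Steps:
N(H) = -1/6
Z = -792
(Z + N(2)*(-48))*(-3994 + G(-62, -28)) = (-792 - 1/6*(-48))*(-3994 + 24) = (-792 + 8)*(-3970) = -784*(-3970) = 3112480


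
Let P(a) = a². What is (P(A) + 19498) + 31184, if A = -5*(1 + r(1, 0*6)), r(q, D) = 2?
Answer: 50907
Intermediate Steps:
A = -15 (A = -5*(1 + 2) = -5*3 = -15)
(P(A) + 19498) + 31184 = ((-15)² + 19498) + 31184 = (225 + 19498) + 31184 = 19723 + 31184 = 50907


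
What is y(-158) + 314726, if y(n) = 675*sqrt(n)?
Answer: 314726 + 675*I*sqrt(158) ≈ 3.1473e+5 + 8484.6*I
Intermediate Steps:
y(-158) + 314726 = 675*sqrt(-158) + 314726 = 675*(I*sqrt(158)) + 314726 = 675*I*sqrt(158) + 314726 = 314726 + 675*I*sqrt(158)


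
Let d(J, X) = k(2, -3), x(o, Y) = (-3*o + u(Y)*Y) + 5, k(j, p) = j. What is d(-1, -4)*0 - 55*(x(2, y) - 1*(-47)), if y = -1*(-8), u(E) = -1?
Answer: -2090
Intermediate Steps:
y = 8
x(o, Y) = 5 - Y - 3*o (x(o, Y) = (-3*o - Y) + 5 = (-Y - 3*o) + 5 = 5 - Y - 3*o)
d(J, X) = 2
d(-1, -4)*0 - 55*(x(2, y) - 1*(-47)) = 2*0 - 55*((5 - 1*8 - 3*2) - 1*(-47)) = 0 - 55*((5 - 8 - 6) + 47) = 0 - 55*(-9 + 47) = 0 - 55*38 = 0 - 2090 = -2090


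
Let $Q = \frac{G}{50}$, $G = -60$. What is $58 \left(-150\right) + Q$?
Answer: $- \frac{43506}{5} \approx -8701.2$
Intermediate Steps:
$Q = - \frac{6}{5}$ ($Q = - \frac{60}{50} = \left(-60\right) \frac{1}{50} = - \frac{6}{5} \approx -1.2$)
$58 \left(-150\right) + Q = 58 \left(-150\right) - \frac{6}{5} = -8700 - \frac{6}{5} = - \frac{43506}{5}$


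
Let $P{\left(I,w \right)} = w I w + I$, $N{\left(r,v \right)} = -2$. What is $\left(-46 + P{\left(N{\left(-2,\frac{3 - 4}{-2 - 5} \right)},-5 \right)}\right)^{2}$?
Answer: $9604$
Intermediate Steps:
$P{\left(I,w \right)} = I + I w^{2}$ ($P{\left(I,w \right)} = I w w + I = I w^{2} + I = I + I w^{2}$)
$\left(-46 + P{\left(N{\left(-2,\frac{3 - 4}{-2 - 5} \right)},-5 \right)}\right)^{2} = \left(-46 - 2 \left(1 + \left(-5\right)^{2}\right)\right)^{2} = \left(-46 - 2 \left(1 + 25\right)\right)^{2} = \left(-46 - 52\right)^{2} = \left(-98\right)^{2} = 9604$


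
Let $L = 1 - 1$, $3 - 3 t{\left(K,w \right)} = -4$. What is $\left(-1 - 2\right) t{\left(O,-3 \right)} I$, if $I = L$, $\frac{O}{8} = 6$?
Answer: $0$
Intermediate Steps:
$O = 48$ ($O = 8 \cdot 6 = 48$)
$t{\left(K,w \right)} = \frac{7}{3}$ ($t{\left(K,w \right)} = 1 - - \frac{4}{3} = 1 + \frac{4}{3} = \frac{7}{3}$)
$L = 0$
$I = 0$
$\left(-1 - 2\right) t{\left(O,-3 \right)} I = \left(-1 - 2\right) \frac{7}{3} \cdot 0 = \left(-3\right) \frac{7}{3} \cdot 0 = \left(-7\right) 0 = 0$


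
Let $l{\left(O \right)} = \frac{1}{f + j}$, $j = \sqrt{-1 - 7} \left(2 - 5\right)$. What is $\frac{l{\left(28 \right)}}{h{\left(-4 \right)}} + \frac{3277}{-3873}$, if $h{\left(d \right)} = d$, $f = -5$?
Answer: $\frac{- 78648 \sqrt{2} + 61667 i}{15492 \left(- 5 i + 6 \sqrt{2}\right)} \approx -0.83323 - 0.021869 i$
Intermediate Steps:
$j = - 6 i \sqrt{2}$ ($j = \sqrt{-1 - 7} \left(-3\right) = \sqrt{-8} \left(-3\right) = 2 i \sqrt{2} \left(-3\right) = - 6 i \sqrt{2} \approx - 8.4853 i$)
$l{\left(O \right)} = \frac{1}{-5 - 6 i \sqrt{2}}$
$\frac{l{\left(28 \right)}}{h{\left(-4 \right)}} + \frac{3277}{-3873} = \frac{i \frac{1}{- 5 i + 6 \sqrt{2}}}{-4} + \frac{3277}{-3873} = \frac{i}{- 5 i + 6 \sqrt{2}} \left(- \frac{1}{4}\right) + 3277 \left(- \frac{1}{3873}\right) = - \frac{i}{4 \left(- 5 i + 6 \sqrt{2}\right)} - \frac{3277}{3873} = - \frac{3277}{3873} - \frac{i}{4 \left(- 5 i + 6 \sqrt{2}\right)}$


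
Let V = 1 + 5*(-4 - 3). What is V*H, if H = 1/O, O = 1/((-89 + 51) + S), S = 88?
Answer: -1700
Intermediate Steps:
O = 1/50 (O = 1/((-89 + 51) + 88) = 1/(-38 + 88) = 1/50 ≈ 0.020000)
V = -34 (V = 1 + 5*(-7) = 1 - 35 = -34)
H = 50 (H = 1/(1/50) = 50)
V*H = -34*50 = -1700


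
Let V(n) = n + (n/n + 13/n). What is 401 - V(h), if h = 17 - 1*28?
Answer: 4534/11 ≈ 412.18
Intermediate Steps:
h = -11 (h = 17 - 28 = -11)
V(n) = 1 + n + 13/n (V(n) = n + (1 + 13/n) = 1 + n + 13/n)
401 - V(h) = 401 - (1 - 11 + 13/(-11)) = 401 - (1 - 11 + 13*(-1/11)) = 401 - (1 - 11 - 13/11) = 401 - 1*(-123/11) = 401 + 123/11 = 4534/11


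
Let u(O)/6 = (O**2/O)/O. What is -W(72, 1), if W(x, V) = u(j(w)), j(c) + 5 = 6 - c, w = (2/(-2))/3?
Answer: -6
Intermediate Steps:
w = -1/3 (w = (2*(-1/2))*(1/3) = -1*1/3 = -1/3 ≈ -0.33333)
j(c) = 1 - c (j(c) = -5 + (6 - c) = 1 - c)
u(O) = 6 (u(O) = 6*((O**2/O)/O) = 6*(O/O) = 6*1 = 6)
W(x, V) = 6
-W(72, 1) = -1*6 = -6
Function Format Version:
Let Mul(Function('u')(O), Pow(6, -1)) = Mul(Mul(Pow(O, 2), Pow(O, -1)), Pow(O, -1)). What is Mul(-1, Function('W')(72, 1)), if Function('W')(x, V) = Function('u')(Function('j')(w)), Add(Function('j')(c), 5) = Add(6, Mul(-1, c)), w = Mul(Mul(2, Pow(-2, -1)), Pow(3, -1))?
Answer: -6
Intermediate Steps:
w = Rational(-1, 3) (w = Mul(Mul(2, Rational(-1, 2)), Rational(1, 3)) = Mul(-1, Rational(1, 3)) = Rational(-1, 3) ≈ -0.33333)
Function('j')(c) = Add(1, Mul(-1, c)) (Function('j')(c) = Add(-5, Add(6, Mul(-1, c))) = Add(1, Mul(-1, c)))
Function('u')(O) = 6 (Function('u')(O) = Mul(6, Mul(Mul(Pow(O, 2), Pow(O, -1)), Pow(O, -1))) = Mul(6, Mul(O, Pow(O, -1))) = Mul(6, 1) = 6)
Function('W')(x, V) = 6
Mul(-1, Function('W')(72, 1)) = Mul(-1, 6) = -6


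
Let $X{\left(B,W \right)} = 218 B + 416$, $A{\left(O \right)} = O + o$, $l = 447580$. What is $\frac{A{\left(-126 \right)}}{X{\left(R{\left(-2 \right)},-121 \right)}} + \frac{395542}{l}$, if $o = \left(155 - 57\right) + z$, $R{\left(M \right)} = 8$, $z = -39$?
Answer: $\frac{5888449}{6905520} \approx 0.85272$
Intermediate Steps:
$o = 59$ ($o = \left(155 - 57\right) - 39 = 98 - 39 = 59$)
$A{\left(O \right)} = 59 + O$ ($A{\left(O \right)} = O + 59 = 59 + O$)
$X{\left(B,W \right)} = 416 + 218 B$
$\frac{A{\left(-126 \right)}}{X{\left(R{\left(-2 \right)},-121 \right)}} + \frac{395542}{l} = \frac{59 - 126}{416 + 218 \cdot 8} + \frac{395542}{447580} = - \frac{67}{416 + 1744} + 395542 \cdot \frac{1}{447580} = - \frac{67}{2160} + \frac{28253}{31970} = \frac{5888449}{6905520}$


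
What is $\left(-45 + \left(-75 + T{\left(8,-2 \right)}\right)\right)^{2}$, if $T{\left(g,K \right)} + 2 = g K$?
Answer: $19044$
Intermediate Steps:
$T{\left(g,K \right)} = -2 + K g$ ($T{\left(g,K \right)} = -2 + g K = -2 + K g$)
$\left(-45 + \left(-75 + T{\left(8,-2 \right)}\right)\right)^{2} = \left(-45 - 93\right)^{2} = \left(-138\right)^{2} = 19044$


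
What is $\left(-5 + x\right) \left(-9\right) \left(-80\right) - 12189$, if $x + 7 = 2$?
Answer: $-19389$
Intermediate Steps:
$x = -5$ ($x = -7 + 2 = -5$)
$\left(-5 + x\right) \left(-9\right) \left(-80\right) - 12189 = \left(-5 - 5\right) \left(-9\right) \left(-80\right) - 12189 = \left(-10\right) \left(-9\right) \left(-80\right) - 12189 = 90 \left(-80\right) - 12189 = -7200 - 12189 = -19389$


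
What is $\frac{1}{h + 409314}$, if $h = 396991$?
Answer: $\frac{1}{806305} \approx 1.2402 \cdot 10^{-6}$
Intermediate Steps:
$\frac{1}{h + 409314} = \frac{1}{396991 + 409314} = \frac{1}{806305}$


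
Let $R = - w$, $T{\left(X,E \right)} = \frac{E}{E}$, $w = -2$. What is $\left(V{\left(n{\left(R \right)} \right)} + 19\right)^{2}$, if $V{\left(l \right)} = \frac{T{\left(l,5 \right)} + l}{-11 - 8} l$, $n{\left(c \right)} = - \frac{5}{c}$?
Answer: $\frac{2042041}{5776} \approx 353.54$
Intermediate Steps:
$T{\left(X,E \right)} = 1$
$R = 2$ ($R = \left(-1\right) \left(-2\right) = 2$)
$V{\left(l \right)} = l \left(- \frac{1}{19} - \frac{l}{19}\right)$ ($V{\left(l \right)} = \frac{1 + l}{-11 - 8} l = \frac{1 + l}{-19} l = \left(1 + l\right) \left(- \frac{1}{19}\right) l = \left(- \frac{1}{19} - \frac{l}{19}\right) l = l \left(- \frac{1}{19} - \frac{l}{19}\right)$)
$\left(V{\left(n{\left(R \right)} \right)} + 19\right)^{2} = \left(- \frac{- \frac{5}{2} \left(1 - \frac{5}{2}\right)}{19} + 19\right)^{2} = \left(- \frac{\left(-5\right) \frac{1}{2} \left(1 - \frac{5}{2}\right)}{19} + 19\right)^{2} = \left(\left(- \frac{1}{19}\right) \left(- \frac{5}{2}\right) \left(1 - \frac{5}{2}\right) + 19\right)^{2} = \left(\left(- \frac{1}{19}\right) \left(- \frac{5}{2}\right) \left(- \frac{3}{2}\right) + 19\right)^{2} = \left(- \frac{15}{76} + 19\right)^{2} = \left(\frac{1429}{76}\right)^{2} = \frac{2042041}{5776}$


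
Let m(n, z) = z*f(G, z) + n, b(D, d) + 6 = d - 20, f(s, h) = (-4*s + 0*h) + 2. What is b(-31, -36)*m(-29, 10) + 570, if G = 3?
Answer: 8568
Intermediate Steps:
f(s, h) = 2 - 4*s (f(s, h) = (-4*s + 0) + 2 = -4*s + 2 = 2 - 4*s)
b(D, d) = -26 + d (b(D, d) = -6 + (d - 20) = -6 + (-20 + d) = -26 + d)
m(n, z) = n - 10*z (m(n, z) = z*(2 - 4*3) + n = z*(2 - 12) + n = z*(-10) + n = -10*z + n = n - 10*z)
b(-31, -36)*m(-29, 10) + 570 = (-26 - 36)*(-29 - 10*10) + 570 = -62*(-29 - 100) + 570 = -62*(-129) + 570 = 7998 + 570 = 8568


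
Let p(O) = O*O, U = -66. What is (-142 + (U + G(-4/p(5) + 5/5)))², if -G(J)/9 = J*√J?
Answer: 676750141/15625 + 78624*√21/125 ≈ 46194.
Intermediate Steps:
p(O) = O²
G(J) = -9*J^(3/2) (G(J) = -9*J*√J = -9*J^(3/2))
(-142 + (U + G(-4/p(5) + 5/5)))² = (-142 + (-66 - 9*(-4/(5²) + 5/5)^(3/2)))² = (-142 + (-66 - 9*(-4/25 + 5*(⅕))^(3/2)))² = (-142 + (-66 - 9*(-4*1/25 + 1)^(3/2)))² = (-142 + (-66 - 9*(-4/25 + 1)^(3/2)))² = (-142 + (-66 - 189*√21/125))² = (-208 - 189*√21/125)²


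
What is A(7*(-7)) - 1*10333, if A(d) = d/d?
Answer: -10332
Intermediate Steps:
A(d) = 1
A(7*(-7)) - 1*10333 = 1 - 1*10333 = 1 - 10333 = -10332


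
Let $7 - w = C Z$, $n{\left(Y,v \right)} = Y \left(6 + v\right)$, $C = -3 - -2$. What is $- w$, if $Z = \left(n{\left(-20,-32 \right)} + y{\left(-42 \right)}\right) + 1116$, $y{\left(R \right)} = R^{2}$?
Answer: $-3407$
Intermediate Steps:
$C = -1$ ($C = -3 + 2 = -1$)
$Z = 3400$ ($Z = \left(- 20 \left(6 - 32\right) + \left(-42\right)^{2}\right) + 1116 = \left(\left(-20\right) \left(-26\right) + 1764\right) + 1116 = \left(520 + 1764\right) + 1116 = 2284 + 1116 = 3400$)
$w = 3407$ ($w = 7 - \left(-1\right) 3400 = 7 - -3400 = 7 + 3400 = 3407$)
$- w = \left(-1\right) 3407 = -3407$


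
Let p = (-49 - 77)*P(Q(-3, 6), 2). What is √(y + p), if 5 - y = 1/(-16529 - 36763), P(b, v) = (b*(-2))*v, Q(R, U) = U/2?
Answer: √1077084145695/26646 ≈ 38.949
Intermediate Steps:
Q(R, U) = U/2 (Q(R, U) = U*(½) = U/2)
P(b, v) = -2*b*v (P(b, v) = (-2*b)*v = -2*b*v)
p = 1512 (p = (-49 - 77)*(-2*(½)*6*2) = -(-252)*3*2 = -126*(-12) = 1512)
y = 266461/53292 (y = 5 - 1/(-16529 - 36763) = 5 - 1/(-53292) = 5 - 1*(-1/53292) = 5 + 1/53292 = 266461/53292 ≈ 5.0000)
√(y + p) = √(266461/53292 + 1512) = √(80843965/53292) = √1077084145695/26646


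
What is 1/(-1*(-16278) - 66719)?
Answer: -1/50441 ≈ -1.9825e-5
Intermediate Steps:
1/(-1*(-16278) - 66719) = 1/(16278 - 66719) = 1/(-50441) = -1/50441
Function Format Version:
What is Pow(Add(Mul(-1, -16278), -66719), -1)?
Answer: Rational(-1, 50441) ≈ -1.9825e-5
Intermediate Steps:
Pow(Add(Mul(-1, -16278), -66719), -1) = Pow(Add(16278, -66719), -1) = Pow(-50441, -1) = Rational(-1, 50441)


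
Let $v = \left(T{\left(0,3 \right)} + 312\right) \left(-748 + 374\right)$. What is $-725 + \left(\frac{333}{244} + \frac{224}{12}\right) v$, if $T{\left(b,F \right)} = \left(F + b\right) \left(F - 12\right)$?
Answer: $- \frac{260576645}{122} \approx -2.1359 \cdot 10^{6}$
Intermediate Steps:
$T{\left(b,F \right)} = \left(-12 + F\right) \left(F + b\right)$ ($T{\left(b,F \right)} = \left(F + b\right) \left(-12 + F\right) = \left(-12 + F\right) \left(F + b\right)$)
$v = -106590$ ($v = \left(\left(3^{2} - 36 - 0 + 3 \cdot 0\right) + 312\right) \left(-748 + 374\right) = \left(\left(9 - 36 + 0 + 0\right) + 312\right) \left(-374\right) = \left(-27 + 312\right) \left(-374\right) = 285 \left(-374\right) = -106590$)
$-725 + \left(\frac{333}{244} + \frac{224}{12}\right) v = -725 + \left(\frac{333}{244} + \frac{224}{12}\right) \left(-106590\right) = -725 + \left(333 \cdot \frac{1}{244} + 224 \cdot \frac{1}{12}\right) \left(-106590\right) = -725 + \left(\frac{333}{244} + \frac{56}{3}\right) \left(-106590\right) = -725 + \frac{14663}{732} \left(-106590\right) = -725 - \frac{260488195}{122} = - \frac{260576645}{122}$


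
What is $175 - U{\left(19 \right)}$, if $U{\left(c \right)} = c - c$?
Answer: $175$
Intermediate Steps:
$U{\left(c \right)} = 0$
$175 - U{\left(19 \right)} = 175 - 0 = 175 + 0 = 175$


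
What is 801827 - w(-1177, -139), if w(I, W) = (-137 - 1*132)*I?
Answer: 485214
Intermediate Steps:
w(I, W) = -269*I (w(I, W) = (-137 - 132)*I = -269*I)
801827 - w(-1177, -139) = 801827 - (-269)*(-1177) = 801827 - 1*316613 = 801827 - 316613 = 485214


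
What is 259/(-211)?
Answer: -259/211 ≈ -1.2275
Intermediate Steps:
259/(-211) = -1/211*259 = -259/211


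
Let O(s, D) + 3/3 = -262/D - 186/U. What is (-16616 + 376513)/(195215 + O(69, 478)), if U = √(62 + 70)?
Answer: 14714828331422065/7981540309267544 + 637287972647*√33/23944620927802632 ≈ 1.8438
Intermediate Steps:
U = 2*√33 (U = √132 = 2*√33 ≈ 11.489)
O(s, D) = -1 - 262/D - 31*√33/11 (O(s, D) = -1 + (-262/D - 186*√33/66) = -1 + (-262/D - 31*√33/11) = -1 - 262/D - 31*√33/11)
(-16616 + 376513)/(195215 + O(69, 478)) = (-16616 + 376513)/(195215 + (-1 - 262/478 - 31*√33/11)) = 359897/(195215 + (-1 - 262*1/478 - 31*√33/11)) = 359897/(195215 + (-1 - 131/239 - 31*√33/11)) = 359897/(195215 + (-370/239 - 31*√33/11)) = 359897/(46656015/239 - 31*√33/11)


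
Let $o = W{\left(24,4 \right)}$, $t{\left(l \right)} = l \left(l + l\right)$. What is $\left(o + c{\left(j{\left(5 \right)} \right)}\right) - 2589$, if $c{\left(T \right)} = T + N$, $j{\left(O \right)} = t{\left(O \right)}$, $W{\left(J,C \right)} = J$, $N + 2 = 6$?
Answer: $-2511$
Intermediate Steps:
$N = 4$ ($N = -2 + 6 = 4$)
$t{\left(l \right)} = 2 l^{2}$ ($t{\left(l \right)} = l 2 l = 2 l^{2}$)
$o = 24$
$j{\left(O \right)} = 2 O^{2}$
$c{\left(T \right)} = 4 + T$ ($c{\left(T \right)} = T + 4 = 4 + T$)
$\left(o + c{\left(j{\left(5 \right)} \right)}\right) - 2589 = \left(24 + \left(4 + 2 \cdot 5^{2}\right)\right) - 2589 = \left(24 + \left(4 + 2 \cdot 25\right)\right) - 2589 = \left(24 + \left(4 + 50\right)\right) - 2589 = \left(24 + 54\right) - 2589 = 78 - 2589 = -2511$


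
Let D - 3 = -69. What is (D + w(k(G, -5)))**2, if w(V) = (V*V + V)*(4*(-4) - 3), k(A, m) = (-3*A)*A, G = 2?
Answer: 6625476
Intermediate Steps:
D = -66 (D = 3 - 69 = -66)
k(A, m) = -3*A**2
w(V) = -19*V - 19*V**2 (w(V) = (V**2 + V)*(-16 - 3) = (V + V**2)*(-19) = -19*V - 19*V**2)
(D + w(k(G, -5)))**2 = (-66 - 19*(-3*2**2)*(1 - 3*2**2))**2 = (-66 - 19*(-3*4)*(1 - 3*4))**2 = (-66 - 19*(-12)*(1 - 12))**2 = (-66 - 19*(-12)*(-11))**2 = (-66 - 2508)**2 = (-2574)**2 = 6625476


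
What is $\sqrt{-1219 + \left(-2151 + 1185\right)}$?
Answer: $i \sqrt{2185} \approx 46.744 i$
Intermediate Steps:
$\sqrt{-1219 + \left(-2151 + 1185\right)} = \sqrt{-1219 - 966} = \sqrt{-2185} = i \sqrt{2185}$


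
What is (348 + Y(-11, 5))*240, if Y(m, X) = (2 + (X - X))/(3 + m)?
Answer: 83460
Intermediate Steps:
Y(m, X) = 2/(3 + m) (Y(m, X) = (2 + 0)/(3 + m) = 2/(3 + m))
(348 + Y(-11, 5))*240 = (348 + 2/(3 - 11))*240 = (348 + 2/(-8))*240 = (348 + 2*(-1/8))*240 = (348 - 1/4)*240 = (1391/4)*240 = 83460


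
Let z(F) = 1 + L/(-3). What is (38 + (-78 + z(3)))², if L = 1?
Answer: 13924/9 ≈ 1547.1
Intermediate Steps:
z(F) = ⅔ (z(F) = 1 + 1/(-3) = 1 + 1*(-⅓) = 1 - ⅓ = ⅔)
(38 + (-78 + z(3)))² = (38 + (-78 + ⅔))² = (38 - 232/3)² = (-118/3)² = 13924/9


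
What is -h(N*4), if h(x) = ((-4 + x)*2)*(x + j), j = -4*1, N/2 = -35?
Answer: -161312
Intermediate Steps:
N = -70 (N = 2*(-35) = -70)
j = -4
h(x) = (-8 + 2*x)*(-4 + x) (h(x) = ((-4 + x)*2)*(x - 4) = (-8 + 2*x)*(-4 + x))
-h(N*4) = -(32 - (-1120)*4 + 2*(-70*4)**2) = -(32 - 16*(-280) + 2*(-280)**2) = -(32 + 4480 + 2*78400) = -(32 + 4480 + 156800) = -1*161312 = -161312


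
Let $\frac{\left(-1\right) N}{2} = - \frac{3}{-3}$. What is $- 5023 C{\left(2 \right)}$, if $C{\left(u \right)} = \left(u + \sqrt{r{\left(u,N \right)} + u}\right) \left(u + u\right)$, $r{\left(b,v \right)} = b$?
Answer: $-80368$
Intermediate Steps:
$N = -2$ ($N = - 2 \left(- \frac{3}{-3}\right) = - 2 \left(\left(-3\right) \left(- \frac{1}{3}\right)\right) = \left(-2\right) 1 = -2$)
$C{\left(u \right)} = 2 u \left(u + \sqrt{2} \sqrt{u}\right)$ ($C{\left(u \right)} = \left(u + \sqrt{u + u}\right) \left(u + u\right) = \left(u + \sqrt{2 u}\right) 2 u = \left(u + \sqrt{2} \sqrt{u}\right) 2 u = 2 u \left(u + \sqrt{2} \sqrt{u}\right)$)
$- 5023 C{\left(2 \right)} = - 5023 \cdot 2 \cdot 2 \left(2 + \sqrt{2} \sqrt{2}\right) = - 5023 \cdot 2 \cdot 2 \left(2 + 2\right) = - 5023 \cdot 2 \cdot 2 \cdot 4 = \left(-5023\right) 16 = -80368$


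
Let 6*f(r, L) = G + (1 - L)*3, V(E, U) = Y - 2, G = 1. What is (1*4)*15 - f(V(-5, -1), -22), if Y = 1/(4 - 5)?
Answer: 145/3 ≈ 48.333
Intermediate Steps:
Y = -1 (Y = 1/(-1) = -1)
V(E, U) = -3 (V(E, U) = -1 - 2 = -3)
f(r, L) = ⅔ - L/2 (f(r, L) = (1 + (1 - L)*3)/6 = (1 + (3 - 3*L))/6 = (4 - 3*L)/6 = ⅔ - L/2)
(1*4)*15 - f(V(-5, -1), -22) = (1*4)*15 - (⅔ - ½*(-22)) = 4*15 - (⅔ + 11) = 60 - 1*35/3 = 60 - 35/3 = 145/3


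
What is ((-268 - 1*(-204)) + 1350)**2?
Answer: 1653796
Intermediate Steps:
((-268 - 1*(-204)) + 1350)**2 = ((-268 + 204) + 1350)**2 = (-64 + 1350)**2 = 1286**2 = 1653796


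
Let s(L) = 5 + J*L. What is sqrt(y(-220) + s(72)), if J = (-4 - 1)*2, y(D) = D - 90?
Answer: 5*I*sqrt(41) ≈ 32.016*I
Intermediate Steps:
y(D) = -90 + D
J = -10 (J = -5*2 = -10)
s(L) = 5 - 10*L
sqrt(y(-220) + s(72)) = sqrt((-90 - 220) + (5 - 10*72)) = sqrt(-310 + (5 - 720)) = sqrt(-310 - 715) = sqrt(-1025) = 5*I*sqrt(41)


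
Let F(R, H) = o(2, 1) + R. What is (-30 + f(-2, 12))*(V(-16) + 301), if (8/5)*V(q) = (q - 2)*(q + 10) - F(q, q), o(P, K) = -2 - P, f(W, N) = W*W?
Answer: -9906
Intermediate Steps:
f(W, N) = W²
F(R, H) = -4 + R (F(R, H) = (-2 - 1*2) + R = (-2 - 2) + R = -4 + R)
V(q) = 5/2 - 5*q/8 + 5*(-2 + q)*(10 + q)/8 (V(q) = 5*((q - 2)*(q + 10) - (-4 + q))/8 = 5*((-2 + q)*(10 + q) + (4 - q))/8 = 5*(4 - q + (-2 + q)*(10 + q))/8 = 5/2 - 5*q/8 + 5*(-2 + q)*(10 + q)/8)
(-30 + f(-2, 12))*(V(-16) + 301) = (-30 + (-2)²)*((-10 + (5/8)*(-16)² + (35/8)*(-16)) + 301) = (-30 + 4)*((-10 + (5/8)*256 - 70) + 301) = -26*((-10 + 160 - 70) + 301) = -26*(80 + 301) = -26*381 = -9906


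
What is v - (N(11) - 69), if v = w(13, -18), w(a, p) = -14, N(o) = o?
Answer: 44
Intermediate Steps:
v = -14
v - (N(11) - 69) = -14 - (11 - 69) = -14 - 1*(-58) = -14 + 58 = 44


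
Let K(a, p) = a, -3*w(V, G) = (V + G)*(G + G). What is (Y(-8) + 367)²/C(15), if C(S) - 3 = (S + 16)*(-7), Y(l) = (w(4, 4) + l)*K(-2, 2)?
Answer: -1630729/1926 ≈ -846.69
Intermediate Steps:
w(V, G) = -2*G*(G + V)/3 (w(V, G) = -(V + G)*(G + G)/3 = -(G + V)*2*G/3 = -2*G*(G + V)/3)
Y(l) = 128/3 - 2*l (Y(l) = (-⅔*4*(4 + 4) + l)*(-2) = (-⅔*4*8 + l)*(-2) = (-64/3 + l)*(-2) = 128/3 - 2*l)
C(S) = -109 - 7*S (C(S) = 3 + (S + 16)*(-7) = 3 + (16 + S)*(-7) = 3 + (-112 - 7*S) = -109 - 7*S)
(Y(-8) + 367)²/C(15) = ((128/3 - 2*(-8)) + 367)²/(-109 - 7*15) = ((128/3 + 16) + 367)²/(-109 - 105) = (176/3 + 367)²/(-214) = (1277/3)²*(-1/214) = (1630729/9)*(-1/214) = -1630729/1926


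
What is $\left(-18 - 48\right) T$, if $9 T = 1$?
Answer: $- \frac{22}{3} \approx -7.3333$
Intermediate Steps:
$T = \frac{1}{9}$ ($T = \frac{1}{9} \cdot 1 = \frac{1}{9} \approx 0.11111$)
$\left(-18 - 48\right) T = \left(-18 - 48\right) \frac{1}{9} = \left(-66\right) \frac{1}{9} = - \frac{22}{3}$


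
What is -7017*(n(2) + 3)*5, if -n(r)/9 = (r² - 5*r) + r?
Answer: -1368315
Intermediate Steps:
n(r) = -9*r² + 36*r (n(r) = -9*((r² - 5*r) + r) = -9*(r² - 4*r) = -9*r² + 36*r)
-7017*(n(2) + 3)*5 = -7017*(9*2*(4 - 1*2) + 3)*5 = -7017*(9*2*(4 - 2) + 3)*5 = -7017*(9*2*2 + 3)*5 = -7017*(36 + 3)*5 = -273663*5 = -7017*195 = -1368315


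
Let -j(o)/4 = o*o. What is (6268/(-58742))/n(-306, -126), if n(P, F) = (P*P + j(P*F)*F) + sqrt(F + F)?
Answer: -65224540058670/457978721468734251406259497 + 1567*I*sqrt(7)/1373936164406202754218778491 ≈ -1.4242e-13 + 3.0175e-24*I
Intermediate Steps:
j(o) = -4*o**2 (j(o) = -4*o*o = -4*o**2)
n(P, F) = P**2 + sqrt(2)*sqrt(F) - 4*F**3*P**2 (n(P, F) = (P*P + (-4*F**2*P**2)*F) + sqrt(F + F) = (P**2 + (-4*F**2*P**2)*F) + sqrt(2*F) = (P**2 + (-4*F**2*P**2)*F) + sqrt(2)*sqrt(F) = (P**2 - 4*F**3*P**2) + sqrt(2)*sqrt(F) = P**2 + sqrt(2)*sqrt(F) - 4*F**3*P**2)
(6268/(-58742))/n(-306, -126) = (6268/(-58742))/((-306)**2 + sqrt(2)*sqrt(-126) - 4*(-126)**3*(-306)**2) = (6268*(-1/58742))/(93636 + sqrt(2)*(3*I*sqrt(14)) - 4*(-2000376)*93636) = -3134/(29371*(93636 + 6*I*sqrt(7) + 749228828544)) = -3134/(29371*(749228922180 + 6*I*sqrt(7)))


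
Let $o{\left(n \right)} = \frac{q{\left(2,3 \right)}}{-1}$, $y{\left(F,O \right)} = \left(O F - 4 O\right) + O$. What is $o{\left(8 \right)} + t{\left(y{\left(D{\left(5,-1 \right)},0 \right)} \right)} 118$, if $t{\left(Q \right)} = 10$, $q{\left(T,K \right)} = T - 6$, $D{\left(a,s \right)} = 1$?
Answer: $1184$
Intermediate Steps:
$q{\left(T,K \right)} = -6 + T$ ($q{\left(T,K \right)} = T - 6 = -6 + T$)
$y{\left(F,O \right)} = - 3 O + F O$ ($y{\left(F,O \right)} = \left(F O - 4 O\right) + O = \left(- 4 O + F O\right) + O = - 3 O + F O$)
$o{\left(n \right)} = 4$ ($o{\left(n \right)} = \frac{-6 + 2}{-1} = \left(-4\right) \left(-1\right) = 4$)
$o{\left(8 \right)} + t{\left(y{\left(D{\left(5,-1 \right)},0 \right)} \right)} 118 = 4 + 10 \cdot 118 = 4 + 1180 = 1184$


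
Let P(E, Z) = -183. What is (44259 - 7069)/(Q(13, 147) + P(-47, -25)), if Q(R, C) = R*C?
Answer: 18595/864 ≈ 21.522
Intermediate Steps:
Q(R, C) = C*R
(44259 - 7069)/(Q(13, 147) + P(-47, -25)) = (44259 - 7069)/(147*13 - 183) = 37190/(1911 - 183) = 37190/1728 = 37190*(1/1728) = 18595/864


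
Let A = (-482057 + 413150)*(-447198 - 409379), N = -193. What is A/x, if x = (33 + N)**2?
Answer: 59024151339/25600 ≈ 2.3056e+6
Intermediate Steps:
x = 25600 (x = (33 - 193)**2 = (-160)**2 = 25600)
A = 59024151339 (A = -68907*(-856577) = 59024151339)
A/x = 59024151339/25600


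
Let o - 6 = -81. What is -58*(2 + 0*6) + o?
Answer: -191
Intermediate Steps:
o = -75 (o = 6 - 81 = -75)
-58*(2 + 0*6) + o = -58*(2 + 0*6) - 75 = -58*(2 + 0) - 75 = -58*2 - 75 = -116 - 75 = -191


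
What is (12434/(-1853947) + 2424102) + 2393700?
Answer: 8931949552060/1853947 ≈ 4.8178e+6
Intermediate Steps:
(12434/(-1853947) + 2424102) + 2393700 = (12434*(-1/1853947) + 2424102) + 2393700 = (-12434/1853947 + 2424102) + 2393700 = 4494156618160/1853947 + 2393700 = 8931949552060/1853947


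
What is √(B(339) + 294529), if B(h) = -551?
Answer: √293978 ≈ 542.20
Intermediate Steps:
√(B(339) + 294529) = √(-551 + 294529) = √293978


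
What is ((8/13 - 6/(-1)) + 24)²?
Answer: 158404/169 ≈ 937.30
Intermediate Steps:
((8/13 - 6/(-1)) + 24)² = ((8*(1/13) - 6*(-1)) + 24)² = ((8/13 + 6) + 24)² = (86/13 + 24)² = (398/13)² = 158404/169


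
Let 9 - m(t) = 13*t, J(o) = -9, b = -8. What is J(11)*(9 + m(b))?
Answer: -1098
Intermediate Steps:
m(t) = 9 - 13*t
J(11)*(9 + m(b)) = -9*(9 + (9 - 13*(-8))) = -9*(9 + (9 + 104)) = -9*(9 + 113) = -9*122 = -1098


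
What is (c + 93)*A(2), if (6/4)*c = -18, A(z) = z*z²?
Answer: 648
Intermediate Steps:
A(z) = z³
c = -12 (c = (⅔)*(-18) = -12)
(c + 93)*A(2) = (-12 + 93)*2³ = 81*8 = 648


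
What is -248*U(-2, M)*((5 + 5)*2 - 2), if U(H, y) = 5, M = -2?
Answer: -22320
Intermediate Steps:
-248*U(-2, M)*((5 + 5)*2 - 2) = -1240*((5 + 5)*2 - 2) = -1240*(10*2 - 2) = -1240*(20 - 2) = -1240*18 = -248*90 = -22320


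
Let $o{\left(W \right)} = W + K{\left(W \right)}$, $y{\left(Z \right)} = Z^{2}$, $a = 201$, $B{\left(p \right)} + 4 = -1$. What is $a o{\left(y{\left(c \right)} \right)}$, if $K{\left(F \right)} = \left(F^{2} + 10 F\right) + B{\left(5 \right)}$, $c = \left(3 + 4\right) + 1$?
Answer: $963795$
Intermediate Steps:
$B{\left(p \right)} = -5$ ($B{\left(p \right)} = -4 - 1 = -5$)
$c = 8$ ($c = 7 + 1 = 8$)
$K{\left(F \right)} = -5 + F^{2} + 10 F$ ($K{\left(F \right)} = \left(F^{2} + 10 F\right) - 5 = -5 + F^{2} + 10 F$)
$o{\left(W \right)} = -5 + W^{2} + 11 W$ ($o{\left(W \right)} = W + \left(-5 + W^{2} + 10 W\right) = -5 + W^{2} + 11 W$)
$a o{\left(y{\left(c \right)} \right)} = 201 \left(-5 + \left(8^{2}\right)^{2} + 11 \cdot 8^{2}\right) = 201 \left(-5 + 64^{2} + 11 \cdot 64\right) = 201 \left(-5 + 4096 + 704\right) = 201 \cdot 4795 = 963795$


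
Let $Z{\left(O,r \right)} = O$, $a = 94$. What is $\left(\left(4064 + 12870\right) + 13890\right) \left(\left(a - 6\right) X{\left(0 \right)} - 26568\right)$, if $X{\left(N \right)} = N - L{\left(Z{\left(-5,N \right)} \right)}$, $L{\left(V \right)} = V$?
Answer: $-805369472$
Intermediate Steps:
$X{\left(N \right)} = 5 + N$ ($X{\left(N \right)} = N - -5 = N + 5 = 5 + N$)
$\left(\left(4064 + 12870\right) + 13890\right) \left(\left(a - 6\right) X{\left(0 \right)} - 26568\right) = \left(\left(4064 + 12870\right) + 13890\right) \left(\left(94 - 6\right) \left(5 + 0\right) - 26568\right) = \left(16934 + 13890\right) \left(88 \cdot 5 - 26568\right) = 30824 \left(440 - 26568\right) = 30824 \left(-26128\right) = -805369472$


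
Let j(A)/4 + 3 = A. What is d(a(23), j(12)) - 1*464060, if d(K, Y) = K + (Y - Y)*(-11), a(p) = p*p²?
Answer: -451893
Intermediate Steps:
j(A) = -12 + 4*A
a(p) = p³
d(K, Y) = K (d(K, Y) = K + 0*(-11) = K + 0 = K)
d(a(23), j(12)) - 1*464060 = 23³ - 1*464060 = 12167 - 464060 = -451893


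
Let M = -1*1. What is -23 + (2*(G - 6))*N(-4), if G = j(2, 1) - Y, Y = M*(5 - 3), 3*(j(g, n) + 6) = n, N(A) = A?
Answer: 163/3 ≈ 54.333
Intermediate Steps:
j(g, n) = -6 + n/3
M = -1
Y = -2 (Y = -(5 - 3) = -1*2 = -2)
G = -11/3 (G = (-6 + (1/3)*1) - 1*(-2) = (-6 + 1/3) + 2 = -17/3 + 2 = -11/3 ≈ -3.6667)
-23 + (2*(G - 6))*N(-4) = -23 + (2*(-11/3 - 6))*(-4) = -23 + (2*(-29/3))*(-4) = -23 - 58/3*(-4) = -23 + 232/3 = 163/3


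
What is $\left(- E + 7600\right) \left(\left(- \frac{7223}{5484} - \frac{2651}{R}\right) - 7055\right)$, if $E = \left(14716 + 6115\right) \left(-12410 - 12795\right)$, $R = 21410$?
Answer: $- \frac{43501369598089823987}{11741244} \approx -3.705 \cdot 10^{12}$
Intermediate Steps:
$E = -525045355$ ($E = 20831 \left(-25205\right) = -525045355$)
$\left(- E + 7600\right) \left(\left(- \frac{7223}{5484} - \frac{2651}{R}\right) - 7055\right) = \left(\left(-1\right) \left(-525045355\right) + 7600\right) \left(\left(- \frac{7223}{5484} - \frac{2651}{21410}\right) - 7055\right) = \left(525045355 + 7600\right) \left(\left(\left(-7223\right) \frac{1}{5484} - \frac{2651}{21410}\right) - 7055\right) = 525052955 \left(\left(- \frac{7223}{5484} - \frac{2651}{21410}\right) - 7055\right) = 525052955 \left(- \frac{84591257}{58706220} - 7055\right) = 525052955 \left(- \frac{414256973357}{58706220}\right) = - \frac{43501369598089823987}{11741244}$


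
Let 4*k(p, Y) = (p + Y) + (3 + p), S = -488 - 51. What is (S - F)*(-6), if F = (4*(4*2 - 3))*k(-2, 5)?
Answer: 3354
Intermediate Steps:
S = -539
k(p, Y) = ¾ + p/2 + Y/4 (k(p, Y) = ((p + Y) + (3 + p))/4 = ((Y + p) + (3 + p))/4 = (3 + Y + 2*p)/4 = ¾ + p/2 + Y/4)
F = 20 (F = (4*(4*2 - 3))*(¾ + (½)*(-2) + (¼)*5) = (4*(8 - 3))*(¾ - 1 + 5/4) = (4*5)*1 = 20*1 = 20)
(S - F)*(-6) = (-539 - 1*20)*(-6) = (-539 - 20)*(-6) = -559*(-6) = 3354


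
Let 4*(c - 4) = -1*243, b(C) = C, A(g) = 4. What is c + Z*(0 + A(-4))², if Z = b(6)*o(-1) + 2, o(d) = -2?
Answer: -867/4 ≈ -216.75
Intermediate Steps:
Z = -10 (Z = 6*(-2) + 2 = -12 + 2 = -10)
c = -227/4 (c = 4 + (-1*243)/4 = 4 + (¼)*(-243) = 4 - 243/4 = -227/4 ≈ -56.750)
c + Z*(0 + A(-4))² = -227/4 - 10*(0 + 4)² = -227/4 - 10*4² = -227/4 - 10*16 = -227/4 - 160 = -867/4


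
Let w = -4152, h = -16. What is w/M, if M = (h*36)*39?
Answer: 173/936 ≈ 0.18483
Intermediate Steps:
M = -22464 (M = -16*36*39 = -576*39 = -22464)
w/M = -4152/(-22464) = -4152*(-1/22464) = 173/936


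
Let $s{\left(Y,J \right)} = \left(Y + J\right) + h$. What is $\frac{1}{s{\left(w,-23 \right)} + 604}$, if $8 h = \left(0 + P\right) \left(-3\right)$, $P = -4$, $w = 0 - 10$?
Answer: $\frac{2}{1145} \approx 0.0017467$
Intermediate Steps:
$w = -10$
$h = \frac{3}{2}$ ($h = \frac{\left(0 - 4\right) \left(-3\right)}{8} = \frac{\left(-4\right) \left(-3\right)}{8} = \frac{1}{8} \cdot 12 = \frac{3}{2} \approx 1.5$)
$s{\left(Y,J \right)} = \frac{3}{2} + J + Y$ ($s{\left(Y,J \right)} = \left(Y + J\right) + \frac{3}{2} = \left(J + Y\right) + \frac{3}{2} = \frac{3}{2} + J + Y$)
$\frac{1}{s{\left(w,-23 \right)} + 604} = \frac{1}{\left(\frac{3}{2} - 23 - 10\right) + 604} = \frac{1}{- \frac{63}{2} + 604} = \frac{1}{\frac{1145}{2}} = \frac{2}{1145}$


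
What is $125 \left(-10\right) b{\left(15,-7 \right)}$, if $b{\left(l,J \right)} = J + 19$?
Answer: $-15000$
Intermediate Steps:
$b{\left(l,J \right)} = 19 + J$
$125 \left(-10\right) b{\left(15,-7 \right)} = 125 \left(-10\right) \left(19 - 7\right) = \left(-1250\right) 12 = -15000$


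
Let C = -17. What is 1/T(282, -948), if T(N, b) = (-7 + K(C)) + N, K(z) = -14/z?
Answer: 17/4689 ≈ 0.0036255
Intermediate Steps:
T(N, b) = -105/17 + N (T(N, b) = (-7 - 14/(-17)) + N = (-7 - 14*(-1/17)) + N = (-7 + 14/17) + N = -105/17 + N)
1/T(282, -948) = 1/(-105/17 + 282) = 1/(4689/17) = 17/4689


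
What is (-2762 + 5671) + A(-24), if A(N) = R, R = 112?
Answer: 3021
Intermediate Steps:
A(N) = 112
(-2762 + 5671) + A(-24) = (-2762 + 5671) + 112 = 2909 + 112 = 3021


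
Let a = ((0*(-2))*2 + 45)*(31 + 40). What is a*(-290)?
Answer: -926550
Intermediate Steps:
a = 3195 (a = (0*2 + 45)*71 = (0 + 45)*71 = 45*71 = 3195)
a*(-290) = 3195*(-290) = -926550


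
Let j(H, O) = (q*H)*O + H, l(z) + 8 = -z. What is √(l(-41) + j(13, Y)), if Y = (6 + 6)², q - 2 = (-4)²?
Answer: √33742 ≈ 183.69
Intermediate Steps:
l(z) = -8 - z
q = 18 (q = 2 + (-4)² = 2 + 16 = 18)
Y = 144 (Y = 12² = 144)
j(H, O) = H + 18*H*O (j(H, O) = (18*H)*O + H = 18*H*O + H = H + 18*H*O)
√(l(-41) + j(13, Y)) = √((-8 - 1*(-41)) + 13*(1 + 18*144)) = √((-8 + 41) + 13*(1 + 2592)) = √(33 + 13*2593) = √(33 + 33709) = √33742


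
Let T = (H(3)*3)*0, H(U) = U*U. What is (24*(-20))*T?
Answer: 0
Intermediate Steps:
H(U) = U**2
T = 0 (T = (3**2*3)*0 = (9*3)*0 = 27*0 = 0)
(24*(-20))*T = (24*(-20))*0 = -480*0 = 0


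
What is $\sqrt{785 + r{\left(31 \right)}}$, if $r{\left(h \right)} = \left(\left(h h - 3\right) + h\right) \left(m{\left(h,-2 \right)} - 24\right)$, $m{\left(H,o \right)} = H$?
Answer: $2 \sqrt{1927} \approx 87.795$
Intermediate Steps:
$r{\left(h \right)} = \left(-24 + h\right) \left(-3 + h + h^{2}\right)$ ($r{\left(h \right)} = \left(\left(h h - 3\right) + h\right) \left(h - 24\right) = \left(\left(h^{2} - 3\right) + h\right) \left(-24 + h\right) = \left(\left(-3 + h^{2}\right) + h\right) \left(-24 + h\right) = \left(-3 + h + h^{2}\right) \left(-24 + h\right) = \left(-24 + h\right) \left(-3 + h + h^{2}\right)$)
$\sqrt{785 + r{\left(31 \right)}} = \sqrt{785 + \left(72 + 31^{3} - 837 - 23 \cdot 31^{2}\right)} = \sqrt{785 + \left(72 + 29791 - 837 - 22103\right)} = \sqrt{785 + 6923} = \sqrt{7708} = 2 \sqrt{1927}$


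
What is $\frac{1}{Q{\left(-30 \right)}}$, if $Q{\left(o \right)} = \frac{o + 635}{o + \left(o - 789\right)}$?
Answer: $- \frac{849}{605} \approx -1.4033$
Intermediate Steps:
$Q{\left(o \right)} = \frac{635 + o}{-789 + 2 o}$ ($Q{\left(o \right)} = \frac{635 + o}{o + \left(-789 + o\right)} = \frac{635 + o}{-789 + 2 o}$)
$\frac{1}{Q{\left(-30 \right)}} = \frac{1}{\frac{1}{-789 + 2 \left(-30\right)} \left(635 - 30\right)} = \frac{1}{\frac{1}{-789 - 60} \cdot 605} = \frac{1}{\frac{1}{-849} \cdot 605} = \frac{1}{\left(- \frac{1}{849}\right) 605} = \frac{1}{- \frac{605}{849}} = - \frac{849}{605}$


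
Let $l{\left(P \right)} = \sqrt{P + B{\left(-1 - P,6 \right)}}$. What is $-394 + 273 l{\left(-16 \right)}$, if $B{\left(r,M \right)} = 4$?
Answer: $-394 + 546 i \sqrt{3} \approx -394.0 + 945.7 i$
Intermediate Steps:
$l{\left(P \right)} = \sqrt{4 + P}$ ($l{\left(P \right)} = \sqrt{P + 4} = \sqrt{4 + P}$)
$-394 + 273 l{\left(-16 \right)} = -394 + 273 \sqrt{4 - 16} = -394 + 273 \sqrt{-12} = -394 + 273 \cdot 2 i \sqrt{3} = -394 + 546 i \sqrt{3}$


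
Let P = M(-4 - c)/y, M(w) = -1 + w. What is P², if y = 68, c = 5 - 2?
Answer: 4/289 ≈ 0.013841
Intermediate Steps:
c = 3
P = -2/17 (P = (-1 + (-4 - 1*3))/68 = (-1 + (-4 - 3))*(1/68) = (-1 - 7)*(1/68) = -8*1/68 = -2/17 ≈ -0.11765)
P² = (-2/17)² = 4/289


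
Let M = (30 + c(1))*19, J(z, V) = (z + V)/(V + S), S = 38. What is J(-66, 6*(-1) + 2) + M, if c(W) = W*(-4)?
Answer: 8363/17 ≈ 491.94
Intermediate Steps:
J(z, V) = (V + z)/(38 + V) (J(z, V) = (z + V)/(V + 38) = (V + z)/(38 + V))
c(W) = -4*W
M = 494 (M = (30 - 4*1)*19 = (30 - 4)*19 = 26*19 = 494)
J(-66, 6*(-1) + 2) + M = ((6*(-1) + 2) - 66)/(38 + (6*(-1) + 2)) + 494 = ((-6 + 2) - 66)/(38 + (-6 + 2)) + 494 = (-4 - 66)/(38 - 4) + 494 = -70/34 + 494 = (1/34)*(-70) + 494 = -35/17 + 494 = 8363/17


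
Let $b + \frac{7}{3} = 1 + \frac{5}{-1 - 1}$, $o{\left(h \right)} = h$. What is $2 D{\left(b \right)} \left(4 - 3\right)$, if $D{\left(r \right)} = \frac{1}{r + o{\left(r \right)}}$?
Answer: $- \frac{6}{23} \approx -0.26087$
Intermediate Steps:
$b = - \frac{23}{6}$ ($b = - \frac{7}{3} + \left(1 + \frac{5}{-1 - 1}\right) = - \frac{7}{3} + \left(1 + \frac{5}{-2}\right) = - \frac{7}{3} + \left(1 + 5 \left(- \frac{1}{2}\right)\right) = - \frac{7}{3} + \left(1 - \frac{5}{2}\right) = - \frac{7}{3} - \frac{3}{2} = - \frac{23}{6} \approx -3.8333$)
$D{\left(r \right)} = \frac{1}{2 r}$ ($D{\left(r \right)} = \frac{1}{r + r} = \frac{1}{2 r}$)
$2 D{\left(b \right)} \left(4 - 3\right) = 2 \frac{1}{2 \left(- \frac{23}{6}\right)} \left(4 - 3\right) = 2 \cdot \frac{1}{2} \left(- \frac{6}{23}\right) \left(4 - 3\right) = 2 \left(- \frac{3}{23}\right) 1 = \left(- \frac{6}{23}\right) 1 = - \frac{6}{23}$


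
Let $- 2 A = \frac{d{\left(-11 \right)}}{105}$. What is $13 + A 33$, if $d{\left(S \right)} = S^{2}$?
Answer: $- \frac{421}{70} \approx -6.0143$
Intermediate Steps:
$A = - \frac{121}{210}$ ($A = - \frac{\left(-11\right)^{2} \cdot \frac{1}{105}}{2} = - \frac{121 \cdot \frac{1}{105}}{2} = \left(- \frac{1}{2}\right) \frac{121}{105} = - \frac{121}{210} \approx -0.57619$)
$13 + A 33 = 13 - \frac{1331}{70} = - \frac{421}{70}$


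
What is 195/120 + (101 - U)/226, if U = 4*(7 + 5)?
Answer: 1681/904 ≈ 1.8595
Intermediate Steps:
U = 48 (U = 4*12 = 48)
195/120 + (101 - U)/226 = 195/120 + (101 - 1*48)/226 = 195*(1/120) + (101 - 48)*(1/226) = 13/8 + 53*(1/226) = 13/8 + 53/226 = 1681/904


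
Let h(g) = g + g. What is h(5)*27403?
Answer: 274030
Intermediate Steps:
h(g) = 2*g
h(5)*27403 = (2*5)*27403 = 10*27403 = 274030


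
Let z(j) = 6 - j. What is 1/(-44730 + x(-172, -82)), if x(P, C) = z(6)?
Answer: -1/44730 ≈ -2.2356e-5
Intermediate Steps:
x(P, C) = 0 (x(P, C) = 6 - 1*6 = 6 - 6 = 0)
1/(-44730 + x(-172, -82)) = 1/(-44730 + 0) = 1/(-44730) = -1/44730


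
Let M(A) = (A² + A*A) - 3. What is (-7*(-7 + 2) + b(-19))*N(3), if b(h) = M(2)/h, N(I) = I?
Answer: 1980/19 ≈ 104.21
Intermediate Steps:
M(A) = -3 + 2*A² (M(A) = (A² + A²) - 3 = 2*A² - 3 = -3 + 2*A²)
b(h) = 5/h (b(h) = (-3 + 2*2²)/h = (-3 + 2*4)/h = (-3 + 8)/h = 5/h)
(-7*(-7 + 2) + b(-19))*N(3) = (-7*(-7 + 2) + 5/(-19))*3 = (-7*(-5) + 5*(-1/19))*3 = (35 - 5/19)*3 = (660/19)*3 = 1980/19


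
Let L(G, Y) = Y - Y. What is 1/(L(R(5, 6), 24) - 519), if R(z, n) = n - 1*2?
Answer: -1/519 ≈ -0.0019268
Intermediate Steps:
R(z, n) = -2 + n (R(z, n) = n - 2 = -2 + n)
L(G, Y) = 0
1/(L(R(5, 6), 24) - 519) = 1/(0 - 519) = 1/(-519) = -1/519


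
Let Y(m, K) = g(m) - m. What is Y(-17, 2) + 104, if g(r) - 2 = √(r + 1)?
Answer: 123 + 4*I ≈ 123.0 + 4.0*I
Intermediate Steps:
g(r) = 2 + √(1 + r) (g(r) = 2 + √(r + 1) = 2 + √(1 + r))
Y(m, K) = 2 + √(1 + m) - m (Y(m, K) = (2 + √(1 + m)) - m = 2 + √(1 + m) - m)
Y(-17, 2) + 104 = (2 + √(1 - 17) - 1*(-17)) + 104 = (2 + √(-16) + 17) + 104 = (2 + 4*I + 17) + 104 = (19 + 4*I) + 104 = 123 + 4*I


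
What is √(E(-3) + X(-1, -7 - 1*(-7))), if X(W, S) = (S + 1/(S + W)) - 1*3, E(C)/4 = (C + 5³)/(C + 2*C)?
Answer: 2*I*√131/3 ≈ 7.6303*I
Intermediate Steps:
E(C) = 4*(125 + C)/(3*C) (E(C) = 4*((C + 5³)/(C + 2*C)) = 4*((C + 125)/((3*C))) = 4*((125 + C)*(1/(3*C))) = 4*((125 + C)/(3*C)) = 4*(125 + C)/(3*C))
X(W, S) = -3 + S + 1/(S + W) (X(W, S) = (S + 1/(S + W)) - 3 = -3 + S + 1/(S + W))
√(E(-3) + X(-1, -7 - 1*(-7))) = √((4/3)*(125 - 3)/(-3) + (1 + (-7 - 1*(-7))² - 3*(-7 - 1*(-7)) - 3*(-1) + (-7 - 1*(-7))*(-1))/((-7 - 1*(-7)) - 1)) = √((4/3)*(-⅓)*122 + (1 + (-7 + 7)² - 3*(-7 + 7) + 3 + (-7 + 7)*(-1))/((-7 + 7) - 1)) = √(-488/9 + (1 + 0² - 3*0 + 3 + 0*(-1))/(0 - 1)) = √(-488/9 + (1 + 0 + 0 + 3 + 0)/(-1)) = √(-488/9 - 1*4) = √(-488/9 - 4) = √(-524/9) = 2*I*√131/3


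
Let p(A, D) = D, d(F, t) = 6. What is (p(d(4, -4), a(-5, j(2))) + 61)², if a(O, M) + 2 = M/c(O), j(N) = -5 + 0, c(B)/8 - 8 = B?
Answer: 1990921/576 ≈ 3456.5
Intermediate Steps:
c(B) = 64 + 8*B
j(N) = -5
a(O, M) = -2 + M/(64 + 8*O)
(p(d(4, -4), a(-5, j(2))) + 61)² = ((-128 - 5 - 16*(-5))/(8*(8 - 5)) + 61)² = ((⅛)*(-128 - 5 + 80)/3 + 61)² = ((⅛)*(⅓)*(-53) + 61)² = (-53/24 + 61)² = (1411/24)² = 1990921/576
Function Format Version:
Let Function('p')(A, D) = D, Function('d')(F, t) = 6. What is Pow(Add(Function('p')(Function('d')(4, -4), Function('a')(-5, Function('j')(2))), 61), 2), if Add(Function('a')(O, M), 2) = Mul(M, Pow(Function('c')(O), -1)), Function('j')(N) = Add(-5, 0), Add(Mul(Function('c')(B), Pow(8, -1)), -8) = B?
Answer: Rational(1990921, 576) ≈ 3456.5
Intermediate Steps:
Function('c')(B) = Add(64, Mul(8, B))
Function('j')(N) = -5
Function('a')(O, M) = Add(-2, Mul(M, Pow(Add(64, Mul(8, O)), -1)))
Pow(Add(Function('p')(Function('d')(4, -4), Function('a')(-5, Function('j')(2))), 61), 2) = Pow(Add(Mul(Rational(1, 8), Pow(Add(8, -5), -1), Add(-128, -5, Mul(-16, -5))), 61), 2) = Pow(Add(Mul(Rational(1, 8), Pow(3, -1), Add(-128, -5, 80)), 61), 2) = Pow(Add(Mul(Rational(1, 8), Rational(1, 3), -53), 61), 2) = Pow(Add(Rational(-53, 24), 61), 2) = Pow(Rational(1411, 24), 2) = Rational(1990921, 576)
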